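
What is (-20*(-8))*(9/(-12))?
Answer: -120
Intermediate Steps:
(-20*(-8))*(9/(-12)) = 160*(9*(-1/12)) = 160*(-¾) = -120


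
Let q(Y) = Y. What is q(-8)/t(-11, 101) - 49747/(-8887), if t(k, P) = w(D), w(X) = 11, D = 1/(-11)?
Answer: 476121/97757 ≈ 4.8705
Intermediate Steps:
D = -1/11 (D = 1*(-1/11) = -1/11 ≈ -0.090909)
t(k, P) = 11
q(-8)/t(-11, 101) - 49747/(-8887) = -8/11 - 49747/(-8887) = -8*1/11 - 49747*(-1/8887) = -8/11 + 49747/8887 = 476121/97757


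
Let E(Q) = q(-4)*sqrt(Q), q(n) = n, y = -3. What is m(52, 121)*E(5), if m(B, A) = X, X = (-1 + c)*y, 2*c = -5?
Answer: -42*sqrt(5) ≈ -93.915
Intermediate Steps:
c = -5/2 (c = (1/2)*(-5) = -5/2 ≈ -2.5000)
E(Q) = -4*sqrt(Q)
X = 21/2 (X = (-1 - 5/2)*(-3) = -7/2*(-3) = 21/2 ≈ 10.500)
m(B, A) = 21/2
m(52, 121)*E(5) = 21*(-4*sqrt(5))/2 = -42*sqrt(5)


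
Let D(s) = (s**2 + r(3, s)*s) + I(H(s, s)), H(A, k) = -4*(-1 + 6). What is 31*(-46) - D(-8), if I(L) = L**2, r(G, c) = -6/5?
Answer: -9498/5 ≈ -1899.6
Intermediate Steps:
H(A, k) = -20 (H(A, k) = -4*5 = -20)
r(G, c) = -6/5 (r(G, c) = -6*1/5 = -6/5)
D(s) = 400 + s**2 - 6*s/5 (D(s) = (s**2 - 6*s/5) + (-20)**2 = (s**2 - 6*s/5) + 400 = 400 + s**2 - 6*s/5)
31*(-46) - D(-8) = 31*(-46) - (400 + (-8)**2 - 6/5*(-8)) = -1426 - (400 + 64 + 48/5) = -1426 - 1*2368/5 = -1426 - 2368/5 = -9498/5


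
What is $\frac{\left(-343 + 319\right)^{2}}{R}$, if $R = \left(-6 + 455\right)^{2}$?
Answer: $\frac{576}{201601} \approx 0.0028571$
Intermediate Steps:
$R = 201601$ ($R = 449^{2} = 201601$)
$\frac{\left(-343 + 319\right)^{2}}{R} = \frac{\left(-343 + 319\right)^{2}}{201601} = \left(-24\right)^{2} \cdot \frac{1}{201601} = 576 \cdot \frac{1}{201601} = \frac{576}{201601}$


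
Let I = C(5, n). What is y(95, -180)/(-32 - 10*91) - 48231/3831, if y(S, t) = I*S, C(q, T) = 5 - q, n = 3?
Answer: -16077/1277 ≈ -12.590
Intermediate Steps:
I = 0 (I = 5 - 1*5 = 5 - 5 = 0)
y(S, t) = 0 (y(S, t) = 0*S = 0)
y(95, -180)/(-32 - 10*91) - 48231/3831 = 0/(-32 - 10*91) - 48231/3831 = 0/(-32 - 910) - 48231*1/3831 = 0/(-942) - 16077/1277 = 0*(-1/942) - 16077/1277 = 0 - 16077/1277 = -16077/1277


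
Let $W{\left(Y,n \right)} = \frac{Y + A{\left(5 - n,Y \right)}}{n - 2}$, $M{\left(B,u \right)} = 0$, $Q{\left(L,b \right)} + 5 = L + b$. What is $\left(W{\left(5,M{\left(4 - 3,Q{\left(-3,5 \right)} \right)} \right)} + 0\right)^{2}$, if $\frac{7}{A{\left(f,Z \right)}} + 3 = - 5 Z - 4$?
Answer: $\frac{23409}{4096} \approx 5.7151$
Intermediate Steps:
$Q{\left(L,b \right)} = -5 + L + b$ ($Q{\left(L,b \right)} = -5 + \left(L + b\right) = -5 + L + b$)
$A{\left(f,Z \right)} = \frac{7}{-7 - 5 Z}$ ($A{\left(f,Z \right)} = \frac{7}{-3 - \left(4 + 5 Z\right)} = \frac{7}{-7 - 5 Z}$)
$W{\left(Y,n \right)} = \frac{Y - \frac{7}{7 + 5 Y}}{-2 + n}$ ($W{\left(Y,n \right)} = \frac{Y - \frac{7}{7 + 5 Y}}{n - 2} = \frac{Y - \frac{7}{7 + 5 Y}}{-2 + n}$)
$\left(W{\left(5,M{\left(4 - 3,Q{\left(-3,5 \right)} \right)} \right)} + 0\right)^{2} = \left(\frac{-7 + 5 \left(7 + 5 \cdot 5\right)}{\left(-2 + 0\right) \left(7 + 5 \cdot 5\right)} + 0\right)^{2} = \left(\frac{-7 + 5 \left(7 + 25\right)}{\left(-2\right) \left(7 + 25\right)} + 0\right)^{2} = \left(- \frac{-7 + 5 \cdot 32}{2 \cdot 32} + 0\right)^{2} = \left(\left(- \frac{1}{2}\right) \frac{1}{32} \left(-7 + 160\right) + 0\right)^{2} = \left(\left(- \frac{1}{2}\right) \frac{1}{32} \cdot 153 + 0\right)^{2} = \left(- \frac{153}{64} + 0\right)^{2} = \left(- \frac{153}{64}\right)^{2} = \frac{23409}{4096}$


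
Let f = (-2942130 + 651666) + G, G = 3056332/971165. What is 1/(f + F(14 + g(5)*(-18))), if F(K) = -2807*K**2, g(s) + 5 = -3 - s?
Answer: -971165/169888019187348 ≈ -5.7165e-9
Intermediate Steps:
g(s) = -8 - s (g(s) = -5 + (-3 - s) = -8 - s)
G = 3056332/971165 (G = 3056332*(1/971165) = 3056332/971165 ≈ 3.1471)
f = -2224415414228/971165 (f = (-2942130 + 651666) + 3056332/971165 = -2290464 + 3056332/971165 = -2224415414228/971165 ≈ -2.2905e+6)
1/(f + F(14 + g(5)*(-18))) = 1/(-2224415414228/971165 - 2807*(14 + (-8 - 1*5)*(-18))**2) = 1/(-2224415414228/971165 - 2807*(14 + (-8 - 5)*(-18))**2) = 1/(-2224415414228/971165 - 2807*(14 - 13*(-18))**2) = 1/(-2224415414228/971165 - 2807*(14 + 234)**2) = 1/(-2224415414228/971165 - 2807*248**2) = 1/(-2224415414228/971165 - 2807*61504) = 1/(-2224415414228/971165 - 172641728) = 1/(-169888019187348/971165) = -971165/169888019187348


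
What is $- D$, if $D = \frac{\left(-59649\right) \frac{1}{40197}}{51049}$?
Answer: $\frac{19883}{684005551} \approx 2.9068 \cdot 10^{-5}$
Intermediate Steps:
$D = - \frac{19883}{684005551}$ ($D = \left(-59649\right) \frac{1}{40197} \cdot \frac{1}{51049} = \left(- \frac{19883}{13399}\right) \frac{1}{51049} = - \frac{19883}{684005551} \approx -2.9068 \cdot 10^{-5}$)
$- D = \left(-1\right) \left(- \frac{19883}{684005551}\right) = \frac{19883}{684005551}$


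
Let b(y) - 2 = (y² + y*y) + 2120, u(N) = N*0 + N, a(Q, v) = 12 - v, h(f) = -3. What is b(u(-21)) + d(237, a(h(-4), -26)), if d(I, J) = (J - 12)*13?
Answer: 3342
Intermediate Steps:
u(N) = N (u(N) = 0 + N = N)
d(I, J) = -156 + 13*J (d(I, J) = (-12 + J)*13 = -156 + 13*J)
b(y) = 2122 + 2*y² (b(y) = 2 + ((y² + y*y) + 2120) = 2 + ((y² + y²) + 2120) = 2 + (2*y² + 2120) = 2 + (2120 + 2*y²) = 2122 + 2*y²)
b(u(-21)) + d(237, a(h(-4), -26)) = (2122 + 2*(-21)²) + (-156 + 13*(12 - 1*(-26))) = (2122 + 2*441) + (-156 + 13*(12 + 26)) = (2122 + 882) + (-156 + 13*38) = 3004 + (-156 + 494) = 3004 + 338 = 3342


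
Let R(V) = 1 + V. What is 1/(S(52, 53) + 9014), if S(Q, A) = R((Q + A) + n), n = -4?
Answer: 1/9116 ≈ 0.00010970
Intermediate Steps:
S(Q, A) = -3 + A + Q (S(Q, A) = 1 + ((Q + A) - 4) = 1 + ((A + Q) - 4) = 1 + (-4 + A + Q) = -3 + A + Q)
1/(S(52, 53) + 9014) = 1/((-3 + 53 + 52) + 9014) = 1/(102 + 9014) = 1/9116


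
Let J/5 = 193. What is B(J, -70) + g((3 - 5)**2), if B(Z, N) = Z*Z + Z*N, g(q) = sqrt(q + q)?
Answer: 863675 + 2*sqrt(2) ≈ 8.6368e+5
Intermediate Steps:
g(q) = sqrt(2)*sqrt(q) (g(q) = sqrt(2*q) = sqrt(2)*sqrt(q))
J = 965 (J = 5*193 = 965)
B(Z, N) = Z**2 + N*Z
B(J, -70) + g((3 - 5)**2) = 965*(-70 + 965) + sqrt(2)*sqrt((3 - 5)**2) = 965*895 + sqrt(2)*sqrt((-2)**2) = 863675 + sqrt(2)*sqrt(4) = 863675 + sqrt(2)*2 = 863675 + 2*sqrt(2)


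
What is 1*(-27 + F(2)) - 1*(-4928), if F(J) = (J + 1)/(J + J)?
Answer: 19607/4 ≈ 4901.8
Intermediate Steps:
F(J) = (1 + J)/(2*J) (F(J) = (1 + J)/((2*J)) = (1 + J)*(1/(2*J)) = (1 + J)/(2*J))
1*(-27 + F(2)) - 1*(-4928) = 1*(-27 + (½)*(1 + 2)/2) - 1*(-4928) = 1*(-27 + (½)*(½)*3) + 4928 = 1*(-27 + ¾) + 4928 = 1*(-105/4) + 4928 = -105/4 + 4928 = 19607/4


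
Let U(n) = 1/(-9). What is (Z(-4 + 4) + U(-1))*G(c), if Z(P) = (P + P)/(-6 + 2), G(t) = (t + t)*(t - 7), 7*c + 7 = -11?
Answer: -268/49 ≈ -5.4694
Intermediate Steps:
c = -18/7 (c = -1 + (⅐)*(-11) = -1 - 11/7 = -18/7 ≈ -2.5714)
G(t) = 2*t*(-7 + t) (G(t) = (2*t)*(-7 + t) = 2*t*(-7 + t))
U(n) = -⅑
Z(P) = -P/2 (Z(P) = (2*P)/(-4) = (2*P)*(-¼) = -P/2)
(Z(-4 + 4) + U(-1))*G(c) = (-(-4 + 4)/2 - ⅑)*(2*(-18/7)*(-7 - 18/7)) = (-½*0 - ⅑)*(2*(-18/7)*(-67/7)) = (0 - ⅑)*(2412/49) = -⅑*2412/49 = -268/49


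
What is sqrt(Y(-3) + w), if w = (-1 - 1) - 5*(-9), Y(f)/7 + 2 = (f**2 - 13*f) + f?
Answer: 2*sqrt(86) ≈ 18.547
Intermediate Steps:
Y(f) = -14 - 84*f + 7*f**2 (Y(f) = -14 + 7*((f**2 - 13*f) + f) = -14 + 7*(f**2 - 12*f) = -14 + (-84*f + 7*f**2) = -14 - 84*f + 7*f**2)
w = 43 (w = -2 + 45 = 43)
sqrt(Y(-3) + w) = sqrt((-14 - 84*(-3) + 7*(-3)**2) + 43) = sqrt((-14 + 252 + 7*9) + 43) = sqrt((-14 + 252 + 63) + 43) = sqrt(301 + 43) = sqrt(344) = 2*sqrt(86)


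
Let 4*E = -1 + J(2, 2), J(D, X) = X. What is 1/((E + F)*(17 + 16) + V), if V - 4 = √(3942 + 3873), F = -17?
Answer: -1756/938597 - 16*√7815/4692985 ≈ -0.0021723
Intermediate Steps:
E = ¼ (E = (-1 + 2)/4 = (¼)*1 = ¼ ≈ 0.25000)
V = 4 + √7815 (V = 4 + √(3942 + 3873) = 4 + √7815 ≈ 92.402)
1/((E + F)*(17 + 16) + V) = 1/((¼ - 17)*(17 + 16) + (4 + √7815)) = 1/(-67/4*33 + (4 + √7815)) = 1/(-2211/4 + (4 + √7815)) = 1/(-2195/4 + √7815)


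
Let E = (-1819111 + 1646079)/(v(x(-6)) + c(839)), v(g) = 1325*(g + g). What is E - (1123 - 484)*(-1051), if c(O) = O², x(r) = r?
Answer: 462067162337/688021 ≈ 6.7159e+5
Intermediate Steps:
v(g) = 2650*g (v(g) = 1325*(2*g) = 2650*g)
E = -173032/688021 (E = (-1819111 + 1646079)/(2650*(-6) + 839²) = -173032/(-15900 + 703921) = -173032/688021 ≈ -0.25149)
E - (1123 - 484)*(-1051) = -173032/688021 - (1123 - 484)*(-1051) = -173032/688021 - 639*(-1051) = -173032/688021 - 1*(-671589) = -173032/688021 + 671589 = 462067162337/688021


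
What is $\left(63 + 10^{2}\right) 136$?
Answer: $22168$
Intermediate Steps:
$\left(63 + 10^{2}\right) 136 = \left(63 + 100\right) 136 = 163 \cdot 136 = 22168$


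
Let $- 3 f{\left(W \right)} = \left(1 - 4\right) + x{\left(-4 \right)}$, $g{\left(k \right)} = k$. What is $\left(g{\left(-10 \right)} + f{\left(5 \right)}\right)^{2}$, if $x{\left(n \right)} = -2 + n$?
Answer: $49$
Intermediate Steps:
$f{\left(W \right)} = 3$ ($f{\left(W \right)} = - \frac{\left(1 - 4\right) - 6}{3} = - \frac{-3 - 6}{3} = \left(- \frac{1}{3}\right) \left(-9\right) = 3$)
$\left(g{\left(-10 \right)} + f{\left(5 \right)}\right)^{2} = \left(-10 + 3\right)^{2} = \left(-7\right)^{2} = 49$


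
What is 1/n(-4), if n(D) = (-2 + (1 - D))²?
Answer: ⅑ ≈ 0.11111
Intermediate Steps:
n(D) = (-1 - D)²
1/n(-4) = 1/((1 - 4)²) = 1/((-3)²) = 1/9 = ⅑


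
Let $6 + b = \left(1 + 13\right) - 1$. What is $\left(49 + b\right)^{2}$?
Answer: $3136$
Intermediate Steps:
$b = 7$ ($b = -6 + \left(\left(1 + 13\right) - 1\right) = -6 + \left(14 - 1\right) = -6 + 13 = 7$)
$\left(49 + b\right)^{2} = \left(49 + 7\right)^{2} = 56^{2} = 3136$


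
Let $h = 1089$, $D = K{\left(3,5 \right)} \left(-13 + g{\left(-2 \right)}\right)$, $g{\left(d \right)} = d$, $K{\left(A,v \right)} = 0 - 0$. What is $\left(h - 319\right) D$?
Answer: $0$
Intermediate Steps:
$K{\left(A,v \right)} = 0$ ($K{\left(A,v \right)} = 0 + 0 = 0$)
$D = 0$ ($D = 0 \left(-13 - 2\right) = 0 \left(-15\right) = 0$)
$\left(h - 319\right) D = \left(1089 - 319\right) 0 = 770 \cdot 0 = 0$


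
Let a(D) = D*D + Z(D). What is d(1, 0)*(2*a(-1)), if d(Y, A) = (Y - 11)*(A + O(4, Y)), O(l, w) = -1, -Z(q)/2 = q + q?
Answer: 100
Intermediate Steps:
Z(q) = -4*q (Z(q) = -2*(q + q) = -4*q)
a(D) = D² - 4*D (a(D) = D*D - 4*D = D² - 4*D)
d(Y, A) = (-1 + A)*(-11 + Y) (d(Y, A) = (Y - 11)*(A - 1) = (-11 + Y)*(-1 + A) = (-1 + A)*(-11 + Y))
d(1, 0)*(2*a(-1)) = (11 - 1*1 - 11*0 + 0*1)*(2*(-(-4 - 1))) = (11 - 1 + 0 + 0)*(2*(-1*(-5))) = 10*(2*5) = 10*10 = 100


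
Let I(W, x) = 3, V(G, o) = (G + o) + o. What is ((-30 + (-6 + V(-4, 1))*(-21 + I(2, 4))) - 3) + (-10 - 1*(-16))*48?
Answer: 399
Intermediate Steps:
V(G, o) = G + 2*o
((-30 + (-6 + V(-4, 1))*(-21 + I(2, 4))) - 3) + (-10 - 1*(-16))*48 = ((-30 + (-6 + (-4 + 2*1))*(-21 + 3)) - 3) + (-10 - 1*(-16))*48 = ((-30 + (-6 + (-4 + 2))*(-18)) - 3) + (-10 + 16)*48 = ((-30 + (-6 - 2)*(-18)) - 3) + 6*48 = ((-30 - 8*(-18)) - 3) + 288 = ((-30 + 144) - 3) + 288 = (114 - 3) + 288 = 111 + 288 = 399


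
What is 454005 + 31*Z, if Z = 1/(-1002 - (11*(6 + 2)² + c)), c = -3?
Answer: 773170484/1703 ≈ 4.5401e+5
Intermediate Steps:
Z = -1/1703 (Z = 1/(-1002 - (11*(6 + 2)² - 3)) = 1/(-1002 - (11*8² - 3)) = 1/(-1002 - (11*64 - 3)) = 1/(-1002 - (704 - 3)) = 1/(-1002 - 1*701) = 1/(-1002 - 701) = 1/(-1703) = -1/1703 ≈ -0.00058720)
454005 + 31*Z = 454005 + 31*(-1/1703) = 454005 - 31/1703 = 773170484/1703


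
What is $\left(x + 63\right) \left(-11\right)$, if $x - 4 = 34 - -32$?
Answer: $-1463$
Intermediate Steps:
$x = 70$ ($x = 4 + \left(34 - -32\right) = 4 + \left(34 + 32\right) = 4 + 66 = 70$)
$\left(x + 63\right) \left(-11\right) = \left(70 + 63\right) \left(-11\right) = 133 \left(-11\right) = -1463$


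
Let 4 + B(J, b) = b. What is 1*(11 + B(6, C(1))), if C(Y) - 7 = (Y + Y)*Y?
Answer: 16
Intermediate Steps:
C(Y) = 7 + 2*Y² (C(Y) = 7 + (Y + Y)*Y = 7 + (2*Y)*Y = 7 + 2*Y²)
B(J, b) = -4 + b
1*(11 + B(6, C(1))) = 1*(11 + (-4 + (7 + 2*1²))) = 1*(11 + (-4 + (7 + 2*1))) = 1*(11 + (-4 + (7 + 2))) = 1*(11 + (-4 + 9)) = 1*(11 + 5) = 1*16 = 16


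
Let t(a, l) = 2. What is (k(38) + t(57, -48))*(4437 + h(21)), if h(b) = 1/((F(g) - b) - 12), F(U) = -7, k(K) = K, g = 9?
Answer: 177479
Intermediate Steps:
h(b) = 1/(-19 - b) (h(b) = 1/((-7 - b) - 12) = 1/(-19 - b))
(k(38) + t(57, -48))*(4437 + h(21)) = (38 + 2)*(4437 - 1/(19 + 21)) = 40*(4437 - 1/40) = 40*(177479/40) = 177479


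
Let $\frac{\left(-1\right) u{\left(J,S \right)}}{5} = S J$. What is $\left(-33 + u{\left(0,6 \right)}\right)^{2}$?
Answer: $1089$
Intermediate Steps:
$u{\left(J,S \right)} = - 5 J S$ ($u{\left(J,S \right)} = - 5 S J = - 5 J S$)
$\left(-33 + u{\left(0,6 \right)}\right)^{2} = \left(-33 - 0 \cdot 6\right)^{2} = \left(-33 + 0\right)^{2} = \left(-33\right)^{2} = 1089$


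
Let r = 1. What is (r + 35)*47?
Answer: 1692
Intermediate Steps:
(r + 35)*47 = (1 + 35)*47 = 36*47 = 1692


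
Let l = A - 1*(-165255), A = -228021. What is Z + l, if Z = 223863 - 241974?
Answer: -80877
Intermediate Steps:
l = -62766 (l = -228021 - 1*(-165255) = -228021 + 165255 = -62766)
Z = -18111
Z + l = -18111 - 62766 = -80877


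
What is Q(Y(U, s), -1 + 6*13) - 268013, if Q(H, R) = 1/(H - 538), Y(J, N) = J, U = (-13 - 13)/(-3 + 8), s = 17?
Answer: -727923313/2716 ≈ -2.6801e+5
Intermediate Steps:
U = -26/5 ≈ -5.2000
Q(H, R) = 1/(-538 + H)
Q(Y(U, s), -1 + 6*13) - 268013 = 1/(-538 - 26/5) - 268013 = 1/(-2716/5) - 268013 = -5/2716 - 268013 = -727923313/2716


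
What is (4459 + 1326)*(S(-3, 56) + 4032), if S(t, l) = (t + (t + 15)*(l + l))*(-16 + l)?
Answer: 333632520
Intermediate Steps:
S(t, l) = (-16 + l)*(t + 2*l*(15 + t)) (S(t, l) = (t + (15 + t)*(2*l))*(-16 + l) = (t + 2*l*(15 + t))*(-16 + l) = (-16 + l)*(t + 2*l*(15 + t)))
(4459 + 1326)*(S(-3, 56) + 4032) = (4459 + 1326)*((-480*56 - 16*(-3) + 30*56**2 - 31*56*(-3) + 2*(-3)*56**2) + 4032) = 5785*((-26880 + 48 + 30*3136 + 5208 + 2*(-3)*3136) + 4032) = 5785*((-26880 + 48 + 94080 + 5208 - 18816) + 4032) = 5785*(53640 + 4032) = 5785*57672 = 333632520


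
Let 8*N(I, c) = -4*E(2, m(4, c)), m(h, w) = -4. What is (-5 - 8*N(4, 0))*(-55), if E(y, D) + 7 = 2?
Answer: 1375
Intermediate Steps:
E(y, D) = -5 (E(y, D) = -7 + 2 = -5)
N(I, c) = 5/2 (N(I, c) = (-4*(-5))/8 = (1/8)*20 = 5/2)
(-5 - 8*N(4, 0))*(-55) = (-5 - 8*5/2)*(-55) = (-5 - 20)*(-55) = -25*(-55) = 1375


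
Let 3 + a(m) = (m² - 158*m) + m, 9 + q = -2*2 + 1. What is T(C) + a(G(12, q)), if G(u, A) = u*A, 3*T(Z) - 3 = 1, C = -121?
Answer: 130027/3 ≈ 43342.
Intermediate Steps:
T(Z) = 4/3 (T(Z) = 1 + (⅓)*1 = 1 + ⅓ = 4/3)
q = -12 (q = -9 + (-2*2 + 1) = -9 + (-4 + 1) = -9 - 3 = -12)
G(u, A) = A*u
a(m) = -3 + m² - 157*m (a(m) = -3 + ((m² - 158*m) + m) = -3 + (m² - 157*m) = -3 + m² - 157*m)
T(C) + a(G(12, q)) = 4/3 + (-3 + (-12*12)² - (-1884)*12) = 4/3 + (-3 + (-144)² - 157*(-144)) = 4/3 + (-3 + 20736 + 22608) = 4/3 + 43341 = 130027/3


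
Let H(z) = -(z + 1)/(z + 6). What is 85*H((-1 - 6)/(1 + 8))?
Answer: -170/47 ≈ -3.6170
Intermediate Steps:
H(z) = -(1 + z)/(6 + z)
85*H((-1 - 6)/(1 + 8)) = 85*((-1 - (-1 - 6)/(1 + 8))/(6 + (-1 - 6)/(1 + 8))) = 85*((-1 - (-7)/9)/(6 - 7/9)) = 85*((-1 - (-7)/9)/(6 - 7*⅑)) = 85*((-1 - 1*(-7/9))/(6 - 7/9)) = 85*((-1 + 7/9)/(47/9)) = 85*((9/47)*(-2/9)) = 85*(-2/47) = -170/47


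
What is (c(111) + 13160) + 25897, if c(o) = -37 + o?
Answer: 39131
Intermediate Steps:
(c(111) + 13160) + 25897 = ((-37 + 111) + 13160) + 25897 = (74 + 13160) + 25897 = 13234 + 25897 = 39131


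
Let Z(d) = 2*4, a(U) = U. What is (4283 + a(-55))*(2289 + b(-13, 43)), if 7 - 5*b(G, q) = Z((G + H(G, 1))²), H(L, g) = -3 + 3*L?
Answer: 48385232/5 ≈ 9.6770e+6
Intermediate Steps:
Z(d) = 8
b(G, q) = -⅕ (b(G, q) = 7/5 - ⅕*8 = 7/5 - 8/5 = -⅕)
(4283 + a(-55))*(2289 + b(-13, 43)) = (4283 - 55)*(2289 - ⅕) = 4228*(11444/5) = 48385232/5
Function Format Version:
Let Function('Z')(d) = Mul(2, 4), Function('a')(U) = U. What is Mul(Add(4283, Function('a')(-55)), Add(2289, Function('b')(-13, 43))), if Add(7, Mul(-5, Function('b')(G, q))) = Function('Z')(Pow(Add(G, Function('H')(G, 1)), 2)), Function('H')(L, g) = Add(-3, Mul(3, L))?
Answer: Rational(48385232, 5) ≈ 9.6770e+6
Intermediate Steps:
Function('Z')(d) = 8
Function('b')(G, q) = Rational(-1, 5) (Function('b')(G, q) = Add(Rational(7, 5), Mul(Rational(-1, 5), 8)) = Add(Rational(7, 5), Rational(-8, 5)) = Rational(-1, 5))
Mul(Add(4283, Function('a')(-55)), Add(2289, Function('b')(-13, 43))) = Mul(Add(4283, -55), Add(2289, Rational(-1, 5))) = Mul(4228, Rational(11444, 5)) = Rational(48385232, 5)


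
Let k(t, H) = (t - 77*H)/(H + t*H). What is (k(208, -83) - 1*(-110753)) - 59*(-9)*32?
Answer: 2215985916/17347 ≈ 1.2774e+5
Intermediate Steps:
k(t, H) = (t - 77*H)/(H + H*t)
(k(208, -83) - 1*(-110753)) - 59*(-9)*32 = ((208 - 77*(-83))/((-83)*(1 + 208)) - 1*(-110753)) - 59*(-9)*32 = (-1/83*(208 + 6391)/209 + 110753) - (-531)*32 = (-1/83*1/209*6599 + 110753) - 1*(-16992) = (-6599/17347 + 110753) + 16992 = 1921225692/17347 + 16992 = 2215985916/17347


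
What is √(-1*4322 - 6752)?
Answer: 7*I*√226 ≈ 105.23*I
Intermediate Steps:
√(-1*4322 - 6752) = √(-4322 - 6752) = √(-11074) = 7*I*√226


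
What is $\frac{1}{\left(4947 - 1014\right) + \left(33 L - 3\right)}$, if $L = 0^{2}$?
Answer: $\frac{1}{3930} \approx 0.00025445$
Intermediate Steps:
$L = 0$
$\frac{1}{\left(4947 - 1014\right) + \left(33 L - 3\right)} = \frac{1}{\left(4947 - 1014\right) + \left(33 \cdot 0 - 3\right)} = \frac{1}{\left(4947 - 1014\right) + \left(0 - 3\right)} = \frac{1}{3933 - 3} = \frac{1}{3930}$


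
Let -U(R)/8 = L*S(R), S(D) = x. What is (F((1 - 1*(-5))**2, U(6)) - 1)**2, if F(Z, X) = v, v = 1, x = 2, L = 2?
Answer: 0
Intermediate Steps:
S(D) = 2
U(R) = -32 (U(R) = -16*2 = -8*4 = -32)
F(Z, X) = 1
(F((1 - 1*(-5))**2, U(6)) - 1)**2 = (1 - 1)**2 = 0**2 = 0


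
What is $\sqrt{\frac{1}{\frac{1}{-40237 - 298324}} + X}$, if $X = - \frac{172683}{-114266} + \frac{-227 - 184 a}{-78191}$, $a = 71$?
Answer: $\frac{i \sqrt{27026036346056115487487442}}{8934572806} \approx 581.86 i$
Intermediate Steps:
$X = \frac{15020965859}{8934572806}$ ($X = - \frac{172683}{-114266} + \frac{-227 - 13064}{-78191} = \left(-172683\right) \left(- \frac{1}{114266}\right) + \left(-227 - 13064\right) \left(- \frac{1}{78191}\right) = \frac{172683}{114266} - - \frac{13291}{78191} = \frac{172683}{114266} + \frac{13291}{78191} = \frac{15020965859}{8934572806} \approx 1.6812$)
$\sqrt{\frac{1}{\frac{1}{-40237 - 298324}} + X} = \sqrt{\frac{1}{\frac{1}{-40237 - 298324}} + \frac{15020965859}{8934572806}} = \sqrt{\frac{1}{\frac{1}{-338561}} + \frac{15020965859}{8934572806}} = \sqrt{\frac{1}{- \frac{1}{338561}} + \frac{15020965859}{8934572806}} = \sqrt{-338561 + \frac{15020965859}{8934572806}} = \sqrt{- \frac{3024882882806307}{8934572806}} = \frac{i \sqrt{27026036346056115487487442}}{8934572806}$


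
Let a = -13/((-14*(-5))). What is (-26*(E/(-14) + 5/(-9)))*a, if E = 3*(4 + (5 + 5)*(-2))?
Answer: 30589/2205 ≈ 13.873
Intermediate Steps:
a = -13/70 ≈ -0.18571
E = -48 (E = 3*(4 + 10*(-2)) = 3*(4 - 20) = 3*(-16) = -48)
(-26*(E/(-14) + 5/(-9)))*a = -26*(-48/(-14) + 5/(-9))*(-13/70) = -26*(-48*(-1/14) + 5*(-⅑))*(-13/70) = -26*(24/7 - 5/9)*(-13/70) = -26*181/63*(-13/70) = -4706/63*(-13/70) = 30589/2205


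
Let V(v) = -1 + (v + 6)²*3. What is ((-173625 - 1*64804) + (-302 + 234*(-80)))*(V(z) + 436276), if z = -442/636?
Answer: -1262265404462573/11236 ≈ -1.1234e+11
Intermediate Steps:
z = -221/318 (z = -442*1/636 = -221/318 ≈ -0.69497)
V(v) = -1 + 3*(6 + v)² (V(v) = -1 + (6 + v)²*3 = -1 + 3*(6 + v)²)
((-173625 - 1*64804) + (-302 + 234*(-80)))*(V(z) + 436276) = ((-173625 - 1*64804) + (-302 + 234*(-80)))*((-1 + 3*(6 - 221/318)²) + 436276) = ((-173625 - 64804) + (-302 - 18720))*((-1 + 3*(1687/318)²) + 436276) = (-238429 - 19022)*((-1 + 3*(2845969/101124)) + 436276) = -257451*((-1 + 2845969/33708) + 436276) = -257451*(2812261/33708 + 436276) = -257451*14708803669/33708 = -1262265404462573/11236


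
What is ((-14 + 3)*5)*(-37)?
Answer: 2035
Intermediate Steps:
((-14 + 3)*5)*(-37) = -11*5*(-37) = -55*(-37) = 2035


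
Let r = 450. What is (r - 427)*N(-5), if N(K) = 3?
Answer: 69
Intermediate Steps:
(r - 427)*N(-5) = (450 - 427)*3 = 23*3 = 69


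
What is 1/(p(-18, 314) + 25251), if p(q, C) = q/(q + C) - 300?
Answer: 148/3692739 ≈ 4.0079e-5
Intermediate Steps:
p(q, C) = -300 + q/(C + q) (p(q, C) = q/(C + q) - 300 = -300 + q/(C + q))
1/(p(-18, 314) + 25251) = 1/((-300*314 - 299*(-18))/(314 - 18) + 25251) = 1/((-94200 + 5382)/296 + 25251) = 1/((1/296)*(-88818) + 25251) = 1/(-44409/148 + 25251) = 1/(3692739/148) = 148/3692739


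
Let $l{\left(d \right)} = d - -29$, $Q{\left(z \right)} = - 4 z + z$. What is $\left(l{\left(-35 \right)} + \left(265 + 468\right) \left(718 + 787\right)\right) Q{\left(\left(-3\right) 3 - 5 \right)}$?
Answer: $46332678$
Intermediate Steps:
$Q{\left(z \right)} = - 3 z$
$l{\left(d \right)} = 29 + d$ ($l{\left(d \right)} = d + 29 = 29 + d$)
$\left(l{\left(-35 \right)} + \left(265 + 468\right) \left(718 + 787\right)\right) Q{\left(\left(-3\right) 3 - 5 \right)} = \left(\left(29 - 35\right) + \left(265 + 468\right) \left(718 + 787\right)\right) \left(- 3 \left(\left(-3\right) 3 - 5\right)\right) = \left(-6 + 733 \cdot 1505\right) \left(- 3 \left(-9 - 5\right)\right) = \left(-6 + 1103165\right) \left(\left(-3\right) \left(-14\right)\right) = 1103159 \cdot 42 = 46332678$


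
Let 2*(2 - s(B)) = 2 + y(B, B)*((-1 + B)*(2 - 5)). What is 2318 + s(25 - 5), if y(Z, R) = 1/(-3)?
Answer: 4619/2 ≈ 2309.5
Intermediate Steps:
y(Z, R) = -⅓
s(B) = 3/2 - B/2 (s(B) = 2 - (2 - (-1 + B)*(2 - 5)/3)/2 = 2 - (2 - (-1 + B)*(-3)/3)/2 = 2 - (2 - (3 - 3*B)/3)/2 = 2 - (2 + (-1 + B))/2 = 2 - (1 + B)/2 = 2 + (-½ - B/2) = 3/2 - B/2)
2318 + s(25 - 5) = 2318 + (3/2 - (25 - 5)/2) = 2318 + (3/2 - ½*20) = 2318 + (3/2 - 10) = 2318 - 17/2 = 4619/2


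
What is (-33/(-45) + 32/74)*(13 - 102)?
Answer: -57583/555 ≈ -103.75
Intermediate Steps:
(-33/(-45) + 32/74)*(13 - 102) = (-33*(-1/45) + 32*(1/74))*(-89) = (11/15 + 16/37)*(-89) = (647/555)*(-89) = -57583/555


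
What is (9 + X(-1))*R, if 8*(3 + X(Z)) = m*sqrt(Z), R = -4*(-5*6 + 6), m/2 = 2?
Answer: 576 + 48*I ≈ 576.0 + 48.0*I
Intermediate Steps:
m = 4 (m = 2*2 = 4)
R = 96 (R = -4*(-30 + 6) = -4*(-24) = 96)
X(Z) = -3 + sqrt(Z)/2 (X(Z) = -3 + (4*sqrt(Z))/8 = -3 + sqrt(Z)/2)
(9 + X(-1))*R = (9 + (-3 + sqrt(-1)/2))*96 = (9 + (-3 + I/2))*96 = (6 + I/2)*96 = 576 + 48*I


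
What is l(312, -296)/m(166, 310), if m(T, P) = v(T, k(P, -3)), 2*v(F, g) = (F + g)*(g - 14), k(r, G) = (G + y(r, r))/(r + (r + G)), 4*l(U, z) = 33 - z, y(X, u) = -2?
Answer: -17892383/252911466 ≈ -0.070746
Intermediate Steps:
l(U, z) = 33/4 - z/4 (l(U, z) = (33 - z)/4 = 33/4 - z/4)
k(r, G) = (-2 + G)/(G + 2*r) (k(r, G) = (G - 2)/(r + (r + G)) = (-2 + G)/(r + (G + r)) = (-2 + G)/(G + 2*r))
v(F, g) = (-14 + g)*(F + g)/2 (v(F, g) = ((F + g)*(g - 14))/2 = ((F + g)*(-14 + g))/2 = ((-14 + g)*(F + g))/2 = (-14 + g)*(F + g)/2)
m(T, P) = -7*T + 35/(-3 + 2*P) + 25/(2*(-3 + 2*P)²) - 5*T/(2*(-3 + 2*P)) (m(T, P) = ((-2 - 3)/(-3 + 2*P))²/2 - 7*T - 7*(-2 - 3)/(-3 + 2*P) + T*((-2 - 3)/(-3 + 2*P))/2 = (-5/(-3 + 2*P))²/2 - 7*T - 7*(-5)/(-3 + 2*P) + T*(-5/(-3 + 2*P))/2 = (-5/(-3 + 2*P))²/2 - 7*T - (-35)/(-3 + 2*P) + T*(-5/(-3 + 2*P))/2 = (25/(-3 + 2*P)²)/2 - 7*T + 35/(-3 + 2*P) - 5*T/(2*(-3 + 2*P)) = 25/(2*(-3 + 2*P)²) - 7*T + 35/(-3 + 2*P) - 5*T/(2*(-3 + 2*P)) = -7*T + 35/(-3 + 2*P) + 25/(2*(-3 + 2*P)²) - 5*T/(2*(-3 + 2*P)))
l(312, -296)/m(166, 310) = (33/4 - ¼*(-296))/(((-185 - 111*166 + 140*310 - 56*166*310² + 158*310*166)/(2*(9 - 12*310 + 4*310²)))) = (33/4 + 74)/(((-185 - 18426 + 43400 - 56*166*96100 + 8130680)/(2*(9 - 3720 + 4*96100)))) = 329/(4*(((-185 - 18426 + 43400 - 893345600 + 8130680)/(2*(9 - 3720 + 384400))))) = 329/(4*(((½)*(-885190131)/380689))) = 329/(4*(((½)*(1/380689)*(-885190131)))) = 329/(4*(-885190131/761378)) = (329/4)*(-761378/885190131) = -17892383/252911466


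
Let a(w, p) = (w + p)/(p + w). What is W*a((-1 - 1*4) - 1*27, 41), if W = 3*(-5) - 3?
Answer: -18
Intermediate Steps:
a(w, p) = 1 (a(w, p) = (p + w)/(p + w) = 1)
W = -18 (W = -15 - 3 = -18)
W*a((-1 - 1*4) - 1*27, 41) = -18*1 = -18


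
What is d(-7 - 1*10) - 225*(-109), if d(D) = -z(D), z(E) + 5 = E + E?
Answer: 24564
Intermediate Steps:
z(E) = -5 + 2*E (z(E) = -5 + (E + E) = -5 + 2*E)
d(D) = 5 - 2*D (d(D) = -(-5 + 2*D) = 5 - 2*D)
d(-7 - 1*10) - 225*(-109) = (5 - 2*(-7 - 1*10)) - 225*(-109) = (5 - 2*(-7 - 10)) + 24525 = (5 - 2*(-17)) + 24525 = (5 + 34) + 24525 = 39 + 24525 = 24564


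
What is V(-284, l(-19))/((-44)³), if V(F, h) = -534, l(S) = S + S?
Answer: 267/42592 ≈ 0.0062688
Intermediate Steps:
l(S) = 2*S
V(-284, l(-19))/((-44)³) = -534/((-44)³) = -534/(-85184) = -534*(-1/85184) = 267/42592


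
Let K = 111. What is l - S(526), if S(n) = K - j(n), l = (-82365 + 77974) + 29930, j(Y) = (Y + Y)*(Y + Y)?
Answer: 1132132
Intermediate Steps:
j(Y) = 4*Y² (j(Y) = (2*Y)*(2*Y) = 4*Y²)
l = 25539 (l = -4391 + 29930 = 25539)
S(n) = 111 - 4*n²
l - S(526) = 25539 - (111 - 4*526²) = 25539 - (111 - 4*276676) = 25539 - (111 - 1106704) = 25539 - 1*(-1106593) = 25539 + 1106593 = 1132132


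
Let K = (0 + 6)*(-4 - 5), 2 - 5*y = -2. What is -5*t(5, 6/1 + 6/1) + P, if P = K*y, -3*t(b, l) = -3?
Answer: -241/5 ≈ -48.200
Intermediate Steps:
y = 4/5 (y = 2/5 - 1/5*(-2) = 2/5 + 2/5 = 4/5 ≈ 0.80000)
K = -54 (K = 6*(-9) = -54)
t(b, l) = 1 (t(b, l) = -1/3*(-3) = 1)
P = -216/5 (P = -54*4/5 = -216/5 ≈ -43.200)
-5*t(5, 6/1 + 6/1) + P = -5*1 - 216/5 = -5 - 216/5 = -241/5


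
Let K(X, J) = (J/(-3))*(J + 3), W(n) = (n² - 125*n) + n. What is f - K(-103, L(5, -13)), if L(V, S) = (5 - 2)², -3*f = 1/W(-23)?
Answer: 365147/10143 ≈ 36.000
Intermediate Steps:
W(n) = n² - 124*n
f = -1/10143 (f = -(-1/(23*(-124 - 23)))/3 = -1/(3*((-23*(-147)))) = -⅓/3381 = -⅓*1/3381 = -1/10143 ≈ -9.8590e-5)
L(V, S) = 9 (L(V, S) = 3² = 9)
K(X, J) = -J*(3 + J)/3 (K(X, J) = (J*(-⅓))*(3 + J) = (-J/3)*(3 + J) = -J*(3 + J)/3)
f - K(-103, L(5, -13)) = -1/10143 - (-1)*9*(3 + 9)/3 = -1/10143 - (-1)*9*12/3 = -1/10143 - 1*(-36) = -1/10143 + 36 = 365147/10143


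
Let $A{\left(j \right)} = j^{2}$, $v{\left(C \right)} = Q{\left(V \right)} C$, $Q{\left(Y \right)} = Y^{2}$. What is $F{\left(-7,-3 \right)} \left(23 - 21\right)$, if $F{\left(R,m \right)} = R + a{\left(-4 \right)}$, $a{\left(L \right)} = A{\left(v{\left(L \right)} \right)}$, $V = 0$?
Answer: $-14$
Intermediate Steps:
$v{\left(C \right)} = 0$ ($v{\left(C \right)} = 0^{2} C = 0 C = 0$)
$a{\left(L \right)} = 0$ ($a{\left(L \right)} = 0^{2} = 0$)
$F{\left(R,m \right)} = R$ ($F{\left(R,m \right)} = R + 0 = R$)
$F{\left(-7,-3 \right)} \left(23 - 21\right) = - 7 \left(23 - 21\right) = \left(-7\right) 2 = -14$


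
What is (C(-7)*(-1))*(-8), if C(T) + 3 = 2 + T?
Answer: -64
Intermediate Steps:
C(T) = -1 + T (C(T) = -3 + (2 + T) = -1 + T)
(C(-7)*(-1))*(-8) = ((-1 - 7)*(-1))*(-8) = -8*(-1)*(-8) = 8*(-8) = -64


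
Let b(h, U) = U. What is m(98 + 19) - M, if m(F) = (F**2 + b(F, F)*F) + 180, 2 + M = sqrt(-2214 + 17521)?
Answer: 27560 - sqrt(15307) ≈ 27436.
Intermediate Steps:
M = -2 + sqrt(15307) (M = -2 + sqrt(-2214 + 17521) = -2 + sqrt(15307) ≈ 121.72)
m(F) = 180 + 2*F**2 (m(F) = (F**2 + F*F) + 180 = (F**2 + F**2) + 180 = 2*F**2 + 180 = 180 + 2*F**2)
m(98 + 19) - M = (180 + 2*(98 + 19)**2) - (-2 + sqrt(15307)) = (180 + 2*117**2) + (2 - sqrt(15307)) = (180 + 2*13689) + (2 - sqrt(15307)) = (180 + 27378) + (2 - sqrt(15307)) = 27558 + (2 - sqrt(15307)) = 27560 - sqrt(15307)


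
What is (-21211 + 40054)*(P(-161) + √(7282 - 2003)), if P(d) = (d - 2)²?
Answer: 500639667 + 18843*√5279 ≈ 5.0201e+8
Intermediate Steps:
P(d) = (-2 + d)²
(-21211 + 40054)*(P(-161) + √(7282 - 2003)) = (-21211 + 40054)*((-2 - 161)² + √(7282 - 2003)) = 18843*((-163)² + √5279) = 18843*(26569 + √5279) = 500639667 + 18843*√5279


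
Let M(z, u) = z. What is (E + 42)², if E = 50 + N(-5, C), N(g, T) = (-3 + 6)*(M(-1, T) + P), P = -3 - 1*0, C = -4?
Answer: 6400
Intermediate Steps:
P = -3 (P = -3 + 0 = -3)
N(g, T) = -12 (N(g, T) = (-3 + 6)*(-1 - 3) = 3*(-4) = -12)
E = 38 (E = 50 - 12 = 38)
(E + 42)² = (38 + 42)² = 80² = 6400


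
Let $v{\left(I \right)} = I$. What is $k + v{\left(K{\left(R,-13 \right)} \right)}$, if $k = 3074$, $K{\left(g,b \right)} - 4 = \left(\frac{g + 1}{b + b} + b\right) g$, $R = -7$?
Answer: $\frac{41176}{13} \approx 3167.4$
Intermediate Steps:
$K{\left(g,b \right)} = 4 + g \left(b + \frac{1 + g}{2 b}\right)$ ($K{\left(g,b \right)} = 4 + \left(\frac{g + 1}{b + b} + b\right) g = 4 + \left(\frac{1 + g}{2 b} + b\right) g = 4 + \left(b + \frac{1 + g}{2 b}\right) g = 4 + g \left(b + \frac{1 + g}{2 b}\right)$)
$k + v{\left(K{\left(R,-13 \right)} \right)} = 3074 + \frac{-7 + \left(-7\right)^{2} + 2 \left(-13\right) \left(4 - -91\right)}{2 \left(-13\right)} = 3074 + \frac{1}{2} \left(- \frac{1}{13}\right) \left(-7 + 49 + 2 \left(-13\right) \left(4 + 91\right)\right) = 3074 + \frac{1}{2} \left(- \frac{1}{13}\right) \left(-7 + 49 + 2 \left(-13\right) 95\right) = 3074 + \frac{1}{2} \left(- \frac{1}{13}\right) \left(-7 + 49 - 2470\right) = 3074 + \frac{1}{2} \left(- \frac{1}{13}\right) \left(-2428\right) = 3074 + \frac{1214}{13} = \frac{41176}{13}$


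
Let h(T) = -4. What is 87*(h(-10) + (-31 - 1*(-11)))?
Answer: -2088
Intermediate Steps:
87*(h(-10) + (-31 - 1*(-11))) = 87*(-4 + (-31 - 1*(-11))) = 87*(-4 + (-31 + 11)) = 87*(-4 - 20) = 87*(-24) = -2088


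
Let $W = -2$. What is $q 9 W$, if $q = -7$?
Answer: $126$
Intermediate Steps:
$q 9 W = \left(-7\right) 9 \left(-2\right) = \left(-63\right) \left(-2\right) = 126$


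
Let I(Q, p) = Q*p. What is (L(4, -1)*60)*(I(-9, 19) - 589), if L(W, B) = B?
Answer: 45600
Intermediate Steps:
(L(4, -1)*60)*(I(-9, 19) - 589) = (-1*60)*(-9*19 - 589) = -60*(-171 - 589) = -60*(-760) = 45600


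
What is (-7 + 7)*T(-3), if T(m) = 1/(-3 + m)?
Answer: 0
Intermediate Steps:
(-7 + 7)*T(-3) = (-7 + 7)/(-3 - 3) = 0/(-6) = 0*(-1/6) = 0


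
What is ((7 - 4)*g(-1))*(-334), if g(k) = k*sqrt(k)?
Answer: 1002*I ≈ 1002.0*I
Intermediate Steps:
g(k) = k**(3/2)
((7 - 4)*g(-1))*(-334) = ((7 - 4)*(-1)**(3/2))*(-334) = (3*(-I))*(-334) = -3*I*(-334) = 1002*I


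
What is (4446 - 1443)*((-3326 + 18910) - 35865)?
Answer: -60903843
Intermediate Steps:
(4446 - 1443)*((-3326 + 18910) - 35865) = 3003*(15584 - 35865) = 3003*(-20281) = -60903843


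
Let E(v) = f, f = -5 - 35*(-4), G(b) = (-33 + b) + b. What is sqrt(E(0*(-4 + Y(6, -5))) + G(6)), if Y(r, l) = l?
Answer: sqrt(114) ≈ 10.677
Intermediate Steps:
G(b) = -33 + 2*b
f = 135 (f = -5 - 7*(-20) = -5 + 140 = 135)
E(v) = 135
sqrt(E(0*(-4 + Y(6, -5))) + G(6)) = sqrt(135 + (-33 + 2*6)) = sqrt(135 + (-33 + 12)) = sqrt(135 - 21) = sqrt(114)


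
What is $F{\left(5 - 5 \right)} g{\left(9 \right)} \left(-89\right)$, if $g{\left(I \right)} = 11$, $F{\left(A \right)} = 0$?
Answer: $0$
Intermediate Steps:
$F{\left(5 - 5 \right)} g{\left(9 \right)} \left(-89\right) = 0 \cdot 11 \left(-89\right) = 0 \left(-89\right) = 0$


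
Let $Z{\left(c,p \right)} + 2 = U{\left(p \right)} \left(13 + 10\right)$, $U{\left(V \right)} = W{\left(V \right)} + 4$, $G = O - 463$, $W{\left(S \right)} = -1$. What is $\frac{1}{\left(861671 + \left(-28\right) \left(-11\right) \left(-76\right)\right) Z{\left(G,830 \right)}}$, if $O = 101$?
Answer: $\frac{1}{56163621} \approx 1.7805 \cdot 10^{-8}$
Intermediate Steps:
$G = -362$ ($G = 101 - 463 = -362$)
$U{\left(V \right)} = 3$ ($U{\left(V \right)} = -1 + 4 = 3$)
$Z{\left(c,p \right)} = 67$ ($Z{\left(c,p \right)} = -2 + 3 \left(13 + 10\right) = -2 + 3 \cdot 23 = -2 + 69 = 67$)
$\frac{1}{\left(861671 + \left(-28\right) \left(-11\right) \left(-76\right)\right) Z{\left(G,830 \right)}} = \frac{1}{\left(861671 + \left(-28\right) \left(-11\right) \left(-76\right)\right) 67} = \frac{1}{861671 + 308 \left(-76\right)} \frac{1}{67} = \frac{1}{861671 - 23408} \cdot \frac{1}{67} = \frac{1}{838263} \cdot \frac{1}{67} = \frac{1}{56163621}$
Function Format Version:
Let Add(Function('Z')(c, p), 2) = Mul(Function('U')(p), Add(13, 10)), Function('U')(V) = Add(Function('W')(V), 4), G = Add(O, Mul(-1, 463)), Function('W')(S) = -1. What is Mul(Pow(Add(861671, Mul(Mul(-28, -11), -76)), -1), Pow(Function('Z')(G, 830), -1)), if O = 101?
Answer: Rational(1, 56163621) ≈ 1.7805e-8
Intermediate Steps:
G = -362 (G = Add(101, Mul(-1, 463)) = Add(101, -463) = -362)
Function('U')(V) = 3 (Function('U')(V) = Add(-1, 4) = 3)
Function('Z')(c, p) = 67 (Function('Z')(c, p) = Add(-2, Mul(3, Add(13, 10))) = Add(-2, Mul(3, 23)) = Add(-2, 69) = 67)
Mul(Pow(Add(861671, Mul(Mul(-28, -11), -76)), -1), Pow(Function('Z')(G, 830), -1)) = Mul(Pow(Add(861671, Mul(Mul(-28, -11), -76)), -1), Pow(67, -1)) = Mul(Pow(Add(861671, Mul(308, -76)), -1), Rational(1, 67)) = Mul(Pow(Add(861671, -23408), -1), Rational(1, 67)) = Mul(Pow(838263, -1), Rational(1, 67)) = Mul(Rational(1, 838263), Rational(1, 67)) = Rational(1, 56163621)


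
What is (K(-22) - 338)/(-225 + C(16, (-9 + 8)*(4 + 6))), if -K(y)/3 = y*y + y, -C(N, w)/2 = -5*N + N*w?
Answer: -1724/255 ≈ -6.7608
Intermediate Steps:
C(N, w) = 10*N - 2*N*w (C(N, w) = -2*(-5*N + N*w) = 10*N - 2*N*w)
K(y) = -3*y - 3*y² (K(y) = -3*(y*y + y) = -3*(y² + y) = -3*(y + y²) = -3*y - 3*y²)
(K(-22) - 338)/(-225 + C(16, (-9 + 8)*(4 + 6))) = (-3*(-22)*(1 - 22) - 338)/(-225 + 2*16*(5 - (-9 + 8)*(4 + 6))) = (-3*(-22)*(-21) - 338)/(-225 + 2*16*(5 - (-1)*10)) = (-1386 - 338)/(-225 + 2*16*(5 - 1*(-10))) = -1724/(-225 + 2*16*(5 + 10)) = -1724/(-225 + 2*16*15) = -1724/(-225 + 480) = -1724/255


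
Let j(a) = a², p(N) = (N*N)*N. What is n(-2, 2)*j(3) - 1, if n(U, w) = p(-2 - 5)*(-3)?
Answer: 9260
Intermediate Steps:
p(N) = N³ (p(N) = N²*N = N³)
n(U, w) = 1029 (n(U, w) = (-2 - 5)³*(-3) = (-7)³*(-3) = -343*(-3) = 1029)
n(-2, 2)*j(3) - 1 = 1029*3² - 1 = 1029*9 - 1 = 9261 - 1 = 9260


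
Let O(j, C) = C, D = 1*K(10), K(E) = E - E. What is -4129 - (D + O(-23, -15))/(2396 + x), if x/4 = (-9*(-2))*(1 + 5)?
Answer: -11676797/2828 ≈ -4129.0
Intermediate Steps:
K(E) = 0
x = 432 (x = 4*((-9*(-2))*(1 + 5)) = 4*(18*6) = 4*108 = 432)
D = 0 (D = 1*0 = 0)
-4129 - (D + O(-23, -15))/(2396 + x) = -4129 - (0 - 15)/(2396 + 432) = -4129 - (-15)/2828 = -4129 - 1*(-15/2828) = -4129 + 15/2828 = -11676797/2828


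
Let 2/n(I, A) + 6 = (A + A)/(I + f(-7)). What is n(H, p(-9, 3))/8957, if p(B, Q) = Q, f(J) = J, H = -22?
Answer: -29/806130 ≈ -3.5974e-5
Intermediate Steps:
n(I, A) = 2/(-6 + 2*A/(-7 + I)) (n(I, A) = 2/(-6 + (A + A)/(I - 7)) = 2/(-6 + (2*A)/(-7 + I)) = 2/(-6 + 2*A/(-7 + I)))
n(H, p(-9, 3))/8957 = ((-7 - 22)/(21 + 3 - 3*(-22)))/8957 = (-29/(21 + 3 + 66))*(1/8957) = (-29/90)*(1/8957) = ((1/90)*(-29))*(1/8957) = -29/90*1/8957 = -29/806130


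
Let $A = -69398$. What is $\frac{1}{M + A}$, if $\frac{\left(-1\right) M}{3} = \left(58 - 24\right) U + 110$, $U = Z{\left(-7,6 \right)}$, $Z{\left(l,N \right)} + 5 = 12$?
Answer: $- \frac{1}{70442} \approx -1.4196 \cdot 10^{-5}$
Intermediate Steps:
$Z{\left(l,N \right)} = 7$ ($Z{\left(l,N \right)} = -5 + 12 = 7$)
$U = 7$
$M = -1044$ ($M = - 3 \left(\left(58 - 24\right) 7 + 110\right) = - 3 \left(34 \cdot 7 + 110\right) = - 3 \left(238 + 110\right) = \left(-3\right) 348 = -1044$)
$\frac{1}{M + A} = \frac{1}{-1044 - 69398} = \frac{1}{-70442} = - \frac{1}{70442}$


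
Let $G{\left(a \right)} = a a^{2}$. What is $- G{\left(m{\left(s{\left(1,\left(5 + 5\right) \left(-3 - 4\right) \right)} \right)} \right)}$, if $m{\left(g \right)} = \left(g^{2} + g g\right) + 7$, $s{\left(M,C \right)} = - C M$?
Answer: $-943210280943$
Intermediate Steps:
$s{\left(M,C \right)} = - C M$
$m{\left(g \right)} = 7 + 2 g^{2}$ ($m{\left(g \right)} = \left(g^{2} + g^{2}\right) + 7 = 2 g^{2} + 7 = 7 + 2 g^{2}$)
$G{\left(a \right)} = a^{3}$
$- G{\left(m{\left(s{\left(1,\left(5 + 5\right) \left(-3 - 4\right) \right)} \right)} \right)} = - \left(7 + 2 \left(\left(-1\right) \left(5 + 5\right) \left(-3 - 4\right) 1\right)^{2}\right)^{3} = - \left(7 + 2 \left(\left(-1\right) 10 \left(-7\right) 1\right)^{2}\right)^{3} = - \left(7 + 2 \left(\left(-1\right) \left(-70\right) 1\right)^{2}\right)^{3} = - \left(7 + 2 \cdot 70^{2}\right)^{3} = - \left(7 + 2 \cdot 4900\right)^{3} = - \left(7 + 9800\right)^{3} = - 9807^{3} = \left(-1\right) 943210280943 = -943210280943$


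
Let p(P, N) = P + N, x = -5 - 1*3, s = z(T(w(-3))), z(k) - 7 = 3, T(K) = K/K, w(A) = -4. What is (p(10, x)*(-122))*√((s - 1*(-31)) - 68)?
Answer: -732*I*√3 ≈ -1267.9*I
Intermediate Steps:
T(K) = 1
z(k) = 10 (z(k) = 7 + 3 = 10)
s = 10
x = -8 (x = -5 - 3 = -8)
p(P, N) = N + P
(p(10, x)*(-122))*√((s - 1*(-31)) - 68) = ((-8 + 10)*(-122))*√((10 - 1*(-31)) - 68) = (2*(-122))*√((10 + 31) - 68) = -244*√(41 - 68) = -732*I*√3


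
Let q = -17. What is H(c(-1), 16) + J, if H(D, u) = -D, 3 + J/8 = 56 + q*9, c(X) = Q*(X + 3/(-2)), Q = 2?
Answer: -795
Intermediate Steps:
c(X) = -3 + 2*X (c(X) = 2*(X + 3/(-2)) = 2*(X + 3*(-½)) = 2*(X - 3/2) = 2*(-3/2 + X) = -3 + 2*X)
J = -800 (J = -24 + 8*(56 - 17*9) = -24 + 8*(56 - 153) = -24 + 8*(-97) = -24 - 776 = -800)
H(c(-1), 16) + J = -(-3 + 2*(-1)) - 800 = -(-3 - 2) - 800 = -1*(-5) - 800 = 5 - 800 = -795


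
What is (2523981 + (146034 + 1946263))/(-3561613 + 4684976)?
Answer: 4616278/1123363 ≈ 4.1093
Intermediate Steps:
(2523981 + (146034 + 1946263))/(-3561613 + 4684976) = (2523981 + 2092297)/1123363 = 4616278*(1/1123363) = 4616278/1123363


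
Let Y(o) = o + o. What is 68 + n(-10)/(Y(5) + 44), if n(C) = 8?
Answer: 1840/27 ≈ 68.148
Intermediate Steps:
Y(o) = 2*o
68 + n(-10)/(Y(5) + 44) = 68 + 8/(2*5 + 44) = 68 + 8/(10 + 44) = 68 + 8/54 = 68 + 8*(1/54) = 68 + 4/27 = 1840/27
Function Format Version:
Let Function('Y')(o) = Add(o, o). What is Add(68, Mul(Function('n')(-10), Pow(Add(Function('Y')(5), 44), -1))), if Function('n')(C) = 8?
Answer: Rational(1840, 27) ≈ 68.148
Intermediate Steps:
Function('Y')(o) = Mul(2, o)
Add(68, Mul(Function('n')(-10), Pow(Add(Function('Y')(5), 44), -1))) = Add(68, Mul(8, Pow(Add(Mul(2, 5), 44), -1))) = Add(68, Mul(8, Pow(Add(10, 44), -1))) = Add(68, Mul(8, Pow(54, -1))) = Add(68, Mul(8, Rational(1, 54))) = Add(68, Rational(4, 27)) = Rational(1840, 27)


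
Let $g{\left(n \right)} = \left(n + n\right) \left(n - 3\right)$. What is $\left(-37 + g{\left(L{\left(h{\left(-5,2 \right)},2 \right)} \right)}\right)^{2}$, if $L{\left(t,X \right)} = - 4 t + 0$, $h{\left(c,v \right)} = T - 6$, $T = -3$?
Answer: $5470921$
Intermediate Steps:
$h{\left(c,v \right)} = -9$ ($h{\left(c,v \right)} = -3 - 6 = -9$)
$L{\left(t,X \right)} = - 4 t$
$g{\left(n \right)} = 2 n \left(-3 + n\right)$
$\left(-37 + g{\left(L{\left(h{\left(-5,2 \right)},2 \right)} \right)}\right)^{2} = \left(-37 + 2 \left(\left(-4\right) \left(-9\right)\right) \left(-3 - -36\right)\right)^{2} = \left(-37 + 2 \cdot 36 \left(-3 + 36\right)\right)^{2} = \left(-37 + 2 \cdot 36 \cdot 33\right)^{2} = \left(-37 + 2376\right)^{2} = 2339^{2} = 5470921$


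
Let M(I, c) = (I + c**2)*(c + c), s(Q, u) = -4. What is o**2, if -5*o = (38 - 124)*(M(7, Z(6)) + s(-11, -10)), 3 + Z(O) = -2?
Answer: 776402496/25 ≈ 3.1056e+7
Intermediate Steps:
Z(O) = -5 (Z(O) = -3 - 2 = -5)
M(I, c) = 2*c*(I + c**2) (M(I, c) = (I + c**2)*(2*c) = 2*c*(I + c**2))
o = -27864/5 (o = -(38 - 124)*(2*(-5)*(7 + (-5)**2) - 4)/5 = -(-86)*(2*(-5)*(7 + 25) - 4)/5 = -(-86)*(2*(-5)*32 - 4)/5 = -(-86)*(-320 - 4)/5 = -(-86)*(-324)/5 = -1/5*27864 = -27864/5 ≈ -5572.8)
o**2 = (-27864/5)**2 = 776402496/25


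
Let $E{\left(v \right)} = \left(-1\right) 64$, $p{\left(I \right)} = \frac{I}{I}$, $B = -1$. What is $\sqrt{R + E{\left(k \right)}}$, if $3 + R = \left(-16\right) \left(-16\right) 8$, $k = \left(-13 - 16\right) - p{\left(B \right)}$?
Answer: $\sqrt{1981} \approx 44.508$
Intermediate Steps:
$p{\left(I \right)} = 1$
$k = -30$ ($k = \left(-13 - 16\right) - 1 = -29 - 1 = -30$)
$E{\left(v \right)} = -64$
$R = 2045$ ($R = -3 + \left(-16\right) \left(-16\right) 8 = -3 + 256 \cdot 8 = -3 + 2048 = 2045$)
$\sqrt{R + E{\left(k \right)}} = \sqrt{2045 - 64} = \sqrt{1981}$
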